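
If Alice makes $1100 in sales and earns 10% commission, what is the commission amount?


Convert rate to decimal:
10% = 0.1
Multiply by sales:
$1100 x 0.1 = $110

$110


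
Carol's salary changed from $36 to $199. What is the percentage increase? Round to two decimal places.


Find the absolute change:
|199 - 36| = 163
Divide by original and multiply by 100:
163 / 36 x 100 = 452.7777...% ≈ 452.78%

452.78%


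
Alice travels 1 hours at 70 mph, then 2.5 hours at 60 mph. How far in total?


Leg 1 distance:
70 x 1 = 70 miles
Leg 2 distance:
60 x 2.5 = 150 miles
Total distance:
70 + 150 = 220 miles

220 miles


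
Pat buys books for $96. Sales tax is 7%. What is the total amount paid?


Calculate the tax:
7% of $96 = $6.72
Add tax to price:
$96 + $6.72 = $102.72

$102.72


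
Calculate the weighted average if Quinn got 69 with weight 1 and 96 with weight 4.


Weighted sum:
1 x 69 + 4 x 96 = 453
Total weight:
1 + 4 = 5
Weighted average:
453 / 5 = 90.6

90.6


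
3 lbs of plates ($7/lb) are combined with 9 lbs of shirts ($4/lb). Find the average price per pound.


Cost of plates:
3 x $7 = $21
Cost of shirts:
9 x $4 = $36
Total cost: $21 + $36 = $57
Total weight: 12 lbs
Average: $57 / 12 = $4.75/lb

$4.75/lb


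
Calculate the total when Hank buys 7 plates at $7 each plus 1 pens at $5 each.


Cost of plates:
7 x $7 = $49
Cost of pens:
1 x $5 = $5
Add both:
$49 + $5 = $54

$54


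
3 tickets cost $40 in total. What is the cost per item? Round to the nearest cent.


Total cost: $40
Number of items: 3
Unit price: $40 / 3 = $13.3333... ≈ $13.33

$13.33


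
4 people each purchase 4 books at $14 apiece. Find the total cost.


Cost per person:
4 x $14 = $56
Group total:
4 x $56 = $224

$224


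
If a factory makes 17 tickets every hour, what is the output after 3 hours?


Production rate: 17 tickets per hour
Time: 3 hours
Total: 17 x 3 = 51 tickets

51 tickets


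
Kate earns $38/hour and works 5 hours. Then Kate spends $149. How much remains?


Calculate earnings:
5 x $38 = $190
Subtract spending:
$190 - $149 = $41

$41


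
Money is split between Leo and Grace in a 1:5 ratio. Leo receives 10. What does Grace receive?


Find the multiplier:
10 / 1 = 10
Apply to Grace's share:
5 x 10 = 50

50


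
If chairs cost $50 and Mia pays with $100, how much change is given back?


Start with the amount paid:
$100
Subtract the price:
$100 - $50 = $50

$50


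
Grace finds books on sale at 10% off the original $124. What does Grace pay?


Calculate the discount amount:
10% of $124 = $12.40
Subtract from original:
$124 - $12.40 = $111.60

$111.60


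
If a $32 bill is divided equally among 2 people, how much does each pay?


Total bill: $32
Number of people: 2
Each pays: $32 / 2 = $16

$16


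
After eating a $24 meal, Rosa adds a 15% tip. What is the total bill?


Calculate the tip:
15% of $24 = $3.60
Add tip to meal cost:
$24 + $3.60 = $27.60

$27.60


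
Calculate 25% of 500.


Convert percentage to decimal:
25% = 0.25
Multiply:
500 x 0.25 = 125

125


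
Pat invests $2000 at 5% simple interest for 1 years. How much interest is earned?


Use the formula I = P x R x T / 100
P x R x T = 2000 x 5 x 1 = 10000
I = 10000 / 100 = $100

$100


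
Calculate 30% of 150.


Convert percentage to decimal:
30% = 0.3
Multiply:
150 x 0.3 = 45

45


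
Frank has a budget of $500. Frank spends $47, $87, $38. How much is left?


Add up expenses:
$47 + $87 + $38 = $172
Subtract from budget:
$500 - $172 = $328

$328


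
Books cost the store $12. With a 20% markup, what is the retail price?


Calculate the markup amount:
20% of $12 = $2.40
Add to cost:
$12 + $2.40 = $14.40

$14.40


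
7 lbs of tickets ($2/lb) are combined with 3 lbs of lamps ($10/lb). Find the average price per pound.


Cost of tickets:
7 x $2 = $14
Cost of lamps:
3 x $10 = $30
Total cost: $14 + $30 = $44
Total weight: 10 lbs
Average: $44 / 10 = $4.40/lb

$4.40/lb


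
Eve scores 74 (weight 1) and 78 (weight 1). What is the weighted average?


Weighted sum:
1 x 74 + 1 x 78 = 152
Total weight:
1 + 1 = 2
Weighted average:
152 / 2 = 76

76


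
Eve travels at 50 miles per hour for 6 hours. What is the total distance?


Use the formula: distance = speed x time
Speed = 50 mph, Time = 6 hours
50 x 6 = 300 miles

300 miles


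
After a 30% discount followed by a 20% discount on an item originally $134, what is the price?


First discount:
30% of $134 = $40.20
Price after first discount:
$134 - $40.20 = $93.80
Second discount:
20% of $93.80 = $18.76
Final price:
$93.80 - $18.76 = $75.04

$75.04


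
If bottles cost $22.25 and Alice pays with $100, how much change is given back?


Start with the amount paid:
$100
Subtract the price:
$100 - $22.25 = $77.75

$77.75


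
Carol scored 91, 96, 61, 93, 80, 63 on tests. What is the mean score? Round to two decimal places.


Add the scores:
91 + 96 + 61 + 93 + 80 + 63 = 484
Divide by the number of tests:
484 / 6 = 80.6666... ≈ 80.67

80.67


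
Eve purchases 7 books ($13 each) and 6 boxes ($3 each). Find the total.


Cost of books:
7 x $13 = $91
Cost of boxes:
6 x $3 = $18
Add both:
$91 + $18 = $109

$109


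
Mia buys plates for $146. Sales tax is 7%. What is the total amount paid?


Calculate the tax:
7% of $146 = $10.22
Add tax to price:
$146 + $10.22 = $156.22

$156.22


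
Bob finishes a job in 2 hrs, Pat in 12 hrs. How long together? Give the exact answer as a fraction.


Bob's rate: 1/2 of the job per hour
Pat's rate: 1/12 of the job per hour
Combined rate: 1/2 + 1/12 = 7/12 per hour
Time = 1 / (7/12) = 12/7 hours (≈ 1.71 hours)

12/7 hours


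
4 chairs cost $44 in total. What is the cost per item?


Total cost: $44
Number of items: 4
Unit price: $44 / 4 = $11

$11


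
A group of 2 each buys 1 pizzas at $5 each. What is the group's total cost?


Cost per person:
1 x $5 = $5
Group total:
2 x $5 = $10

$10


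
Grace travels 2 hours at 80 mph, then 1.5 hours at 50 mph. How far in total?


Leg 1 distance:
80 x 2 = 160 miles
Leg 2 distance:
50 x 1.5 = 75 miles
Total distance:
160 + 75 = 235 miles

235 miles


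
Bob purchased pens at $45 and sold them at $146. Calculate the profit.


Selling price = $146
Cost price = $45
Profit = selling price - cost price:
Profit = $146 - $45 = $101

$101


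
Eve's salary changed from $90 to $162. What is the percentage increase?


Find the absolute change:
|162 - 90| = 72
Divide by original and multiply by 100:
72 / 90 x 100 = 80%

80%


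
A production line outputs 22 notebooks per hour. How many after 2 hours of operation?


Production rate: 22 notebooks per hour
Time: 2 hours
Total: 22 x 2 = 44 notebooks

44 notebooks


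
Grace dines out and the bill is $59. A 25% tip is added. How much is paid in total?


Calculate the tip:
25% of $59 = $14.75
Add tip to meal cost:
$59 + $14.75 = $73.75

$73.75


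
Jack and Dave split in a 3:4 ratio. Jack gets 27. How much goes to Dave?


Find the multiplier:
27 / 3 = 9
Apply to Dave's share:
4 x 9 = 36

36


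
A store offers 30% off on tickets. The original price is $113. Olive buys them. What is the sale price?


Calculate the discount amount:
30% of $113 = $33.90
Subtract from original:
$113 - $33.90 = $79.10

$79.10


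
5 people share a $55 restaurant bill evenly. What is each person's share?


Total bill: $55
Number of people: 5
Each pays: $55 / 5 = $11

$11


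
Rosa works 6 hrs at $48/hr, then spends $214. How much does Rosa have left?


Calculate earnings:
6 x $48 = $288
Subtract spending:
$288 - $214 = $74

$74


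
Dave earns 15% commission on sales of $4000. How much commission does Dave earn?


Convert rate to decimal:
15% = 0.15
Multiply by sales:
$4000 x 0.15 = $600

$600


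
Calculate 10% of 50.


Convert percentage to decimal:
10% = 0.1
Multiply:
50 x 0.1 = 5

5


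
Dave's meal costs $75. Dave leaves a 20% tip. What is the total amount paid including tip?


Calculate the tip:
20% of $75 = $15
Add tip to meal cost:
$75 + $15 = $90

$90


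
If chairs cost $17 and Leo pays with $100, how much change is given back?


Start with the amount paid:
$100
Subtract the price:
$100 - $17 = $83

$83


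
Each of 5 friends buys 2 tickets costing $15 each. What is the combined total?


Cost per person:
2 x $15 = $30
Group total:
5 x $30 = $150

$150


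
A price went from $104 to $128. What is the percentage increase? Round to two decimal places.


Find the absolute change:
|128 - 104| = 24
Divide by original and multiply by 100:
24 / 104 x 100 = 23.0769...% ≈ 23.08%

23.08%


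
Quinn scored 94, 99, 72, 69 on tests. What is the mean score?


Add the scores:
94 + 99 + 72 + 69 = 334
Divide by the number of tests:
334 / 4 = 83.5

83.5


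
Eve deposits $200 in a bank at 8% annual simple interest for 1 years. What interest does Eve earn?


Use the formula I = P x R x T / 100
P x R x T = 200 x 8 x 1 = 1600
I = 1600 / 100 = $16

$16


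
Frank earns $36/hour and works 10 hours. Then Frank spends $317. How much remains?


Calculate earnings:
10 x $36 = $360
Subtract spending:
$360 - $317 = $43

$43


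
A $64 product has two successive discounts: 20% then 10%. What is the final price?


First discount:
20% of $64 = $12.80
Price after first discount:
$64 - $12.80 = $51.20
Second discount:
10% of $51.20 = $5.12
Final price:
$51.20 - $5.12 = $46.08

$46.08


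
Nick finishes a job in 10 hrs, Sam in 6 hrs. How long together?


Nick's rate: 1/10 of the job per hour
Sam's rate: 1/6 of the job per hour
Combined rate: 1/10 + 1/6 = 4/15 per hour
Time = 1 / (4/15) = 15/4 = 3.75 hours

3.75 hours


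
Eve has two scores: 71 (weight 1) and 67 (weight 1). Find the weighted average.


Weighted sum:
1 x 71 + 1 x 67 = 138
Total weight:
1 + 1 = 2
Weighted average:
138 / 2 = 69

69


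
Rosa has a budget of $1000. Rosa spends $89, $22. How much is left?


Add up expenses:
$89 + $22 = $111
Subtract from budget:
$1000 - $111 = $889

$889


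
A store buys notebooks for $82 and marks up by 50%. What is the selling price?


Calculate the markup amount:
50% of $82 = $41
Add to cost:
$82 + $41 = $123

$123


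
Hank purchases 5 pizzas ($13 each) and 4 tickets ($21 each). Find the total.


Cost of pizzas:
5 x $13 = $65
Cost of tickets:
4 x $21 = $84
Add both:
$65 + $84 = $149

$149


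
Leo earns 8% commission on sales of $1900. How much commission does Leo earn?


Convert rate to decimal:
8% = 0.08
Multiply by sales:
$1900 x 0.08 = $152

$152


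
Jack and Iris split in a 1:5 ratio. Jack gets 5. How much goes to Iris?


Find the multiplier:
5 / 1 = 5
Apply to Iris's share:
5 x 5 = 25

25


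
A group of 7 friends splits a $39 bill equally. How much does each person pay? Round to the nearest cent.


Total bill: $39
Number of people: 7
Each pays: $39 / 7 = $5.5714... ≈ $5.57

$5.57


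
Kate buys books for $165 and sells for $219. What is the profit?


Selling price = $219
Cost price = $165
Profit = selling price - cost price:
Profit = $219 - $165 = $54

$54


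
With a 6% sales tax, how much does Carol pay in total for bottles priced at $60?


Calculate the tax:
6% of $60 = $3.60
Add tax to price:
$60 + $3.60 = $63.60

$63.60


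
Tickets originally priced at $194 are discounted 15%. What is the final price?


Calculate the discount amount:
15% of $194 = $29.10
Subtract from original:
$194 - $29.10 = $164.90

$164.90


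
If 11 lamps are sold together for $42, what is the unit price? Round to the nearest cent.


Total cost: $42
Number of items: 11
Unit price: $42 / 11 = $3.8181... ≈ $3.82

$3.82


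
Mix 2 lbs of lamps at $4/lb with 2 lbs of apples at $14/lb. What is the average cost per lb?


Cost of lamps:
2 x $4 = $8
Cost of apples:
2 x $14 = $28
Total cost: $8 + $28 = $36
Total weight: 4 lbs
Average: $36 / 4 = $9/lb

$9/lb


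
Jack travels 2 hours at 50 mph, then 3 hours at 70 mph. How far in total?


Leg 1 distance:
50 x 2 = 100 miles
Leg 2 distance:
70 x 3 = 210 miles
Total distance:
100 + 210 = 310 miles

310 miles


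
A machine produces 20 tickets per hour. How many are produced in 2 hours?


Production rate: 20 tickets per hour
Time: 2 hours
Total: 20 x 2 = 40 tickets

40 tickets


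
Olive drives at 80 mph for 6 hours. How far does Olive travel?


Use the formula: distance = speed x time
Speed = 80 mph, Time = 6 hours
80 x 6 = 480 miles

480 miles


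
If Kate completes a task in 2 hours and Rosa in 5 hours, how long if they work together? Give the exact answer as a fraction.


Kate's rate: 1/2 of the job per hour
Rosa's rate: 1/5 of the job per hour
Combined rate: 1/2 + 1/5 = 7/10 per hour
Time = 1 / (7/10) = 10/7 hours (≈ 1.43 hours)

10/7 hours


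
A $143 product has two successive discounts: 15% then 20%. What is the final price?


First discount:
15% of $143 = $21.45
Price after first discount:
$143 - $21.45 = $121.55
Second discount:
20% of $121.55 = $24.31
Final price:
$121.55 - $24.31 = $97.24

$97.24


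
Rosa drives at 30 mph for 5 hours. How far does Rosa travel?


Use the formula: distance = speed x time
Speed = 30 mph, Time = 5 hours
30 x 5 = 150 miles

150 miles


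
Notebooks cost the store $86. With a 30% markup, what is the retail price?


Calculate the markup amount:
30% of $86 = $25.80
Add to cost:
$86 + $25.80 = $111.80

$111.80


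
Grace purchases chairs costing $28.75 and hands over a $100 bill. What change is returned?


Start with the amount paid:
$100
Subtract the price:
$100 - $28.75 = $71.25

$71.25


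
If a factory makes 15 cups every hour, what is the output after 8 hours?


Production rate: 15 cups per hour
Time: 8 hours
Total: 15 x 8 = 120 cups

120 cups


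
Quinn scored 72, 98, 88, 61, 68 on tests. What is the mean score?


Add the scores:
72 + 98 + 88 + 61 + 68 = 387
Divide by the number of tests:
387 / 5 = 77.4

77.4


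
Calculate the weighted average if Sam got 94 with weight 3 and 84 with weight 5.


Weighted sum:
3 x 94 + 5 x 84 = 702
Total weight:
3 + 5 = 8
Weighted average:
702 / 8 = 87.75

87.75


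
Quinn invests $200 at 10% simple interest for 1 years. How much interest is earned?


Use the formula I = P x R x T / 100
P x R x T = 200 x 10 x 1 = 2000
I = 2000 / 100 = $20

$20


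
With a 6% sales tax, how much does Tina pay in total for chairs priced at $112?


Calculate the tax:
6% of $112 = $6.72
Add tax to price:
$112 + $6.72 = $118.72

$118.72


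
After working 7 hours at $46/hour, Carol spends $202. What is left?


Calculate earnings:
7 x $46 = $322
Subtract spending:
$322 - $202 = $120

$120


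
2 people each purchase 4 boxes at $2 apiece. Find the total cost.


Cost per person:
4 x $2 = $8
Group total:
2 x $8 = $16

$16


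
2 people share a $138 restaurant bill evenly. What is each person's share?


Total bill: $138
Number of people: 2
Each pays: $138 / 2 = $69

$69


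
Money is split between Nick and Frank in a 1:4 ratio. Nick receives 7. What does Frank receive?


Find the multiplier:
7 / 1 = 7
Apply to Frank's share:
4 x 7 = 28

28


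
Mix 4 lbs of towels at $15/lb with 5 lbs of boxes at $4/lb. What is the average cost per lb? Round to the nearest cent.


Cost of towels:
4 x $15 = $60
Cost of boxes:
5 x $4 = $20
Total cost: $60 + $20 = $80
Total weight: 9 lbs
Average: $80 / 9 = $8.8888... ≈ $8.89/lb

$8.89/lb


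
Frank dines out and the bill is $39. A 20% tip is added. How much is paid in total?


Calculate the tip:
20% of $39 = $7.80
Add tip to meal cost:
$39 + $7.80 = $46.80

$46.80


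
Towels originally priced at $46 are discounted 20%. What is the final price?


Calculate the discount amount:
20% of $46 = $9.20
Subtract from original:
$46 - $9.20 = $36.80

$36.80


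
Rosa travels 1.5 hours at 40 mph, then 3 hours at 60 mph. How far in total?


Leg 1 distance:
40 x 1.5 = 60 miles
Leg 2 distance:
60 x 3 = 180 miles
Total distance:
60 + 180 = 240 miles

240 miles


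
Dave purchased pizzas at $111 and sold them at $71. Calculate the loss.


Selling price = $71
Cost price = $111
Loss = cost price - selling price:
Loss = $111 - $71 = $40

$40


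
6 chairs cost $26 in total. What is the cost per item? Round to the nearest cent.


Total cost: $26
Number of items: 6
Unit price: $26 / 6 = $4.3333... ≈ $4.33

$4.33


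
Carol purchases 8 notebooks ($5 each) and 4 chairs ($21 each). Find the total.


Cost of notebooks:
8 x $5 = $40
Cost of chairs:
4 x $21 = $84
Add both:
$40 + $84 = $124

$124


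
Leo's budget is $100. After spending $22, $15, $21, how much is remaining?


Add up expenses:
$22 + $15 + $21 = $58
Subtract from budget:
$100 - $58 = $42

$42


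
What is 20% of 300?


Convert percentage to decimal:
20% = 0.2
Multiply:
300 x 0.2 = 60

60


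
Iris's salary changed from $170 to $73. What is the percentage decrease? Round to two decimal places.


Find the absolute change:
|73 - 170| = 97
Divide by original and multiply by 100:
97 / 170 x 100 = 57.0588...% ≈ 57.06%

57.06%


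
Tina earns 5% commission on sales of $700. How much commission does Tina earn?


Convert rate to decimal:
5% = 0.05
Multiply by sales:
$700 x 0.05 = $35

$35


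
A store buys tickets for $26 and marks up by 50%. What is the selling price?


Calculate the markup amount:
50% of $26 = $13
Add to cost:
$26 + $13 = $39

$39


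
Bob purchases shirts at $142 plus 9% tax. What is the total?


Calculate the tax:
9% of $142 = $12.78
Add tax to price:
$142 + $12.78 = $154.78

$154.78


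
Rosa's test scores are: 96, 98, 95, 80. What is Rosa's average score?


Add the scores:
96 + 98 + 95 + 80 = 369
Divide by the number of tests:
369 / 4 = 92.25

92.25


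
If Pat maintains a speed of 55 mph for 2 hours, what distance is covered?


Use the formula: distance = speed x time
Speed = 55 mph, Time = 2 hours
55 x 2 = 110 miles

110 miles


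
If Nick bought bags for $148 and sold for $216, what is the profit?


Selling price = $216
Cost price = $148
Profit = selling price - cost price:
Profit = $216 - $148 = $68

$68


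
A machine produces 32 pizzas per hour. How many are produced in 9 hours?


Production rate: 32 pizzas per hour
Time: 9 hours
Total: 32 x 9 = 288 pizzas

288 pizzas


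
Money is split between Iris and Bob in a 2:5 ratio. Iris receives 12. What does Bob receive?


Find the multiplier:
12 / 2 = 6
Apply to Bob's share:
5 x 6 = 30

30


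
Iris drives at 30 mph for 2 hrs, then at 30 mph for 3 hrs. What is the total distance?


Leg 1 distance:
30 x 2 = 60 miles
Leg 2 distance:
30 x 3 = 90 miles
Total distance:
60 + 90 = 150 miles

150 miles


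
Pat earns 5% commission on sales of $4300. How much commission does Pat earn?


Convert rate to decimal:
5% = 0.05
Multiply by sales:
$4300 x 0.05 = $215

$215


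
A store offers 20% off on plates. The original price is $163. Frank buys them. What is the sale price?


Calculate the discount amount:
20% of $163 = $32.60
Subtract from original:
$163 - $32.60 = $130.40

$130.40


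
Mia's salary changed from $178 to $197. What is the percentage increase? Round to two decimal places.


Find the absolute change:
|197 - 178| = 19
Divide by original and multiply by 100:
19 / 178 x 100 = 10.6741...% ≈ 10.67%

10.67%


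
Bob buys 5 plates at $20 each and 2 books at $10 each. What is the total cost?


Cost of plates:
5 x $20 = $100
Cost of books:
2 x $10 = $20
Add both:
$100 + $20 = $120

$120


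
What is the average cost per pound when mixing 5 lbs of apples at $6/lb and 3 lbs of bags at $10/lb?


Cost of apples:
5 x $6 = $30
Cost of bags:
3 x $10 = $30
Total cost: $30 + $30 = $60
Total weight: 8 lbs
Average: $60 / 8 = $7.50/lb

$7.50/lb


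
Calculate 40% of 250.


Convert percentage to decimal:
40% = 0.4
Multiply:
250 x 0.4 = 100

100


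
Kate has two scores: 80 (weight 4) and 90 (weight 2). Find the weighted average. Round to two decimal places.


Weighted sum:
4 x 80 + 2 x 90 = 500
Total weight:
4 + 2 = 6
Weighted average:
500 / 6 = 83.3333... ≈ 83.33

83.33


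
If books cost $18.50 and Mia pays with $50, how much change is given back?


Start with the amount paid:
$50
Subtract the price:
$50 - $18.50 = $31.50

$31.50


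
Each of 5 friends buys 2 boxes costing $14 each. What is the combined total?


Cost per person:
2 x $14 = $28
Group total:
5 x $28 = $140

$140


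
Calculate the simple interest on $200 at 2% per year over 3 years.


Use the formula I = P x R x T / 100
P x R x T = 200 x 2 x 3 = 1200
I = 1200 / 100 = $12

$12


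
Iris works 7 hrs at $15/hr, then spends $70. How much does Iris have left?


Calculate earnings:
7 x $15 = $105
Subtract spending:
$105 - $70 = $35

$35


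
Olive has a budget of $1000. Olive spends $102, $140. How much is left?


Add up expenses:
$102 + $140 = $242
Subtract from budget:
$1000 - $242 = $758

$758


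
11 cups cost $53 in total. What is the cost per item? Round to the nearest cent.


Total cost: $53
Number of items: 11
Unit price: $53 / 11 = $4.8181... ≈ $4.82

$4.82


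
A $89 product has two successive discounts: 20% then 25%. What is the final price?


First discount:
20% of $89 = $17.80
Price after first discount:
$89 - $17.80 = $71.20
Second discount:
25% of $71.20 = $17.80
Final price:
$71.20 - $17.80 = $53.40

$53.40


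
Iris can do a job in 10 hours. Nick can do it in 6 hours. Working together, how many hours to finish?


Iris's rate: 1/10 of the job per hour
Nick's rate: 1/6 of the job per hour
Combined rate: 1/10 + 1/6 = 4/15 per hour
Time = 1 / (4/15) = 15/4 = 3.75 hours

3.75 hours


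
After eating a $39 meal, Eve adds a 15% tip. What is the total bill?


Calculate the tip:
15% of $39 = $5.85
Add tip to meal cost:
$39 + $5.85 = $44.85

$44.85


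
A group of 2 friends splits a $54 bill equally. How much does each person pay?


Total bill: $54
Number of people: 2
Each pays: $54 / 2 = $27

$27


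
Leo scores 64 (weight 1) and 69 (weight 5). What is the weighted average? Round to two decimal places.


Weighted sum:
1 x 64 + 5 x 69 = 409
Total weight:
1 + 5 = 6
Weighted average:
409 / 6 = 68.1666... ≈ 68.17

68.17


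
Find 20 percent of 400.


Convert percentage to decimal:
20% = 0.2
Multiply:
400 x 0.2 = 80

80


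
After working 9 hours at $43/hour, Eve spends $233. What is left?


Calculate earnings:
9 x $43 = $387
Subtract spending:
$387 - $233 = $154

$154


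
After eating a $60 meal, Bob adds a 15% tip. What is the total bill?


Calculate the tip:
15% of $60 = $9
Add tip to meal cost:
$60 + $9 = $69

$69


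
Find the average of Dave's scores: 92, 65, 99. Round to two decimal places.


Add the scores:
92 + 65 + 99 = 256
Divide by the number of tests:
256 / 3 = 85.3333... ≈ 85.33

85.33


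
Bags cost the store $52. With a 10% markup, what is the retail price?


Calculate the markup amount:
10% of $52 = $5.20
Add to cost:
$52 + $5.20 = $57.20

$57.20


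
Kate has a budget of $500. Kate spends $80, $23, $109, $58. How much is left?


Add up expenses:
$80 + $23 + $109 + $58 = $270
Subtract from budget:
$500 - $270 = $230

$230


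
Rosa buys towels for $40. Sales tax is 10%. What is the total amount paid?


Calculate the tax:
10% of $40 = $4
Add tax to price:
$40 + $4 = $44

$44


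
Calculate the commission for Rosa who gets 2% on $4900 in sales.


Convert rate to decimal:
2% = 0.02
Multiply by sales:
$4900 x 0.02 = $98

$98


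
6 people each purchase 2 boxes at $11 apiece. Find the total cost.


Cost per person:
2 x $11 = $22
Group total:
6 x $22 = $132

$132


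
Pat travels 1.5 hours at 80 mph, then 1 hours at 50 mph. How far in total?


Leg 1 distance:
80 x 1.5 = 120 miles
Leg 2 distance:
50 x 1 = 50 miles
Total distance:
120 + 50 = 170 miles

170 miles


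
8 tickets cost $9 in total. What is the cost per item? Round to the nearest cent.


Total cost: $9
Number of items: 8
Unit price: $9 / 8 = $1.125 ≈ $1.13

$1.13


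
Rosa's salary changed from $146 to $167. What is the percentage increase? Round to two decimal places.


Find the absolute change:
|167 - 146| = 21
Divide by original and multiply by 100:
21 / 146 x 100 = 14.3835...% ≈ 14.38%

14.38%


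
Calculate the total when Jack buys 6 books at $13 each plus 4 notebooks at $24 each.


Cost of books:
6 x $13 = $78
Cost of notebooks:
4 x $24 = $96
Add both:
$78 + $96 = $174

$174


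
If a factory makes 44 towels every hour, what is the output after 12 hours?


Production rate: 44 towels per hour
Time: 12 hours
Total: 44 x 12 = 528 towels

528 towels


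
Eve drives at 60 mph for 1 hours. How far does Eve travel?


Use the formula: distance = speed x time
Speed = 60 mph, Time = 1 hours
60 x 1 = 60 miles

60 miles


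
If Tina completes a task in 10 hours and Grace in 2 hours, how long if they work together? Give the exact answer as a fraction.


Tina's rate: 1/10 of the job per hour
Grace's rate: 1/2 of the job per hour
Combined rate: 1/10 + 1/2 = 3/5 per hour
Time = 1 / (3/5) = 5/3 hours (≈ 1.67 hours)

5/3 hours


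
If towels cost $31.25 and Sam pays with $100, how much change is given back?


Start with the amount paid:
$100
Subtract the price:
$100 - $31.25 = $68.75

$68.75


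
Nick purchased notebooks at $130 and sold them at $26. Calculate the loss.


Selling price = $26
Cost price = $130
Loss = cost price - selling price:
Loss = $130 - $26 = $104

$104


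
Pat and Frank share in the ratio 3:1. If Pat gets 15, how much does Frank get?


Find the multiplier:
15 / 3 = 5
Apply to Frank's share:
1 x 5 = 5

5


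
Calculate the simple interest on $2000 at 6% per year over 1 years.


Use the formula I = P x R x T / 100
P x R x T = 2000 x 6 x 1 = 12000
I = 12000 / 100 = $120

$120


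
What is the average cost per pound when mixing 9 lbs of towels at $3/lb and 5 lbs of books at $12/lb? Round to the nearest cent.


Cost of towels:
9 x $3 = $27
Cost of books:
5 x $12 = $60
Total cost: $27 + $60 = $87
Total weight: 14 lbs
Average: $87 / 14 = $6.2142... ≈ $6.21/lb

$6.21/lb


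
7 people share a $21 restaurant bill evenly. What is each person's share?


Total bill: $21
Number of people: 7
Each pays: $21 / 7 = $3

$3


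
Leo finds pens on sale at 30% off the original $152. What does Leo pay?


Calculate the discount amount:
30% of $152 = $45.60
Subtract from original:
$152 - $45.60 = $106.40

$106.40


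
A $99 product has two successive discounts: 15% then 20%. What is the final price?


First discount:
15% of $99 = $14.85
Price after first discount:
$99 - $14.85 = $84.15
Second discount:
20% of $84.15 = $16.83
Final price:
$84.15 - $16.83 = $67.32

$67.32


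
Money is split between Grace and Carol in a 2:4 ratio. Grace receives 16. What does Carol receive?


Find the multiplier:
16 / 2 = 8
Apply to Carol's share:
4 x 8 = 32

32


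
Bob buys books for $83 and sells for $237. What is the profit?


Selling price = $237
Cost price = $83
Profit = selling price - cost price:
Profit = $237 - $83 = $154

$154


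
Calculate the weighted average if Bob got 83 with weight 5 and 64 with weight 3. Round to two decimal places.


Weighted sum:
5 x 83 + 3 x 64 = 607
Total weight:
5 + 3 = 8
Weighted average:
607 / 8 = 75.875 ≈ 75.88

75.88


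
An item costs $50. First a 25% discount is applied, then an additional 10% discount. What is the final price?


First discount:
25% of $50 = $12.50
Price after first discount:
$50 - $12.50 = $37.50
Second discount:
10% of $37.50 = $3.75
Final price:
$37.50 - $3.75 = $33.75

$33.75


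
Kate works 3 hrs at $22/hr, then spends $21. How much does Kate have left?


Calculate earnings:
3 x $22 = $66
Subtract spending:
$66 - $21 = $45

$45


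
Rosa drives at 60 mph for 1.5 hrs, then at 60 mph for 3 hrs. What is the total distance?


Leg 1 distance:
60 x 1.5 = 90 miles
Leg 2 distance:
60 x 3 = 180 miles
Total distance:
90 + 180 = 270 miles

270 miles


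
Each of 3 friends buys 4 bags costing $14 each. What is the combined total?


Cost per person:
4 x $14 = $56
Group total:
3 x $56 = $168

$168


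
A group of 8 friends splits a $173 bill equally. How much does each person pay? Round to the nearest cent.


Total bill: $173
Number of people: 8
Each pays: $173 / 8 = $21.625 ≈ $21.63

$21.63


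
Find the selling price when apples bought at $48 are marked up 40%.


Calculate the markup amount:
40% of $48 = $19.20
Add to cost:
$48 + $19.20 = $67.20

$67.20


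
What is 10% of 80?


Convert percentage to decimal:
10% = 0.1
Multiply:
80 x 0.1 = 8

8


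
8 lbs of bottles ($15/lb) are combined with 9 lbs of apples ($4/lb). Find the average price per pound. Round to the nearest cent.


Cost of bottles:
8 x $15 = $120
Cost of apples:
9 x $4 = $36
Total cost: $120 + $36 = $156
Total weight: 17 lbs
Average: $156 / 17 = $9.1764... ≈ $9.18/lb

$9.18/lb


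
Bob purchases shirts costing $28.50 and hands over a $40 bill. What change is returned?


Start with the amount paid:
$40
Subtract the price:
$40 - $28.50 = $11.50

$11.50


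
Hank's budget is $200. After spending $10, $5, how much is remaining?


Add up expenses:
$10 + $5 = $15
Subtract from budget:
$200 - $15 = $185

$185


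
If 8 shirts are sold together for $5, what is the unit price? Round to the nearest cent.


Total cost: $5
Number of items: 8
Unit price: $5 / 8 = $0.625 ≈ $0.63

$0.63


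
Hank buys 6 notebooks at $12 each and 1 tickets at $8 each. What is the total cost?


Cost of notebooks:
6 x $12 = $72
Cost of tickets:
1 x $8 = $8
Add both:
$72 + $8 = $80

$80


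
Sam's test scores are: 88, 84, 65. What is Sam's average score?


Add the scores:
88 + 84 + 65 = 237
Divide by the number of tests:
237 / 3 = 79

79


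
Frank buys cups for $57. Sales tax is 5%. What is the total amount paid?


Calculate the tax:
5% of $57 = $2.85
Add tax to price:
$57 + $2.85 = $59.85

$59.85


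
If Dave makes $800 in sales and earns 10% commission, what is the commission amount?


Convert rate to decimal:
10% = 0.1
Multiply by sales:
$800 x 0.1 = $80

$80


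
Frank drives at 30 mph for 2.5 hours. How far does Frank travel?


Use the formula: distance = speed x time
Speed = 30 mph, Time = 2.5 hours
30 x 2.5 = 75 miles

75 miles


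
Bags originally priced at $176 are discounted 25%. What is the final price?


Calculate the discount amount:
25% of $176 = $44
Subtract from original:
$176 - $44 = $132

$132


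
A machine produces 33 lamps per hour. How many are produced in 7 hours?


Production rate: 33 lamps per hour
Time: 7 hours
Total: 33 x 7 = 231 lamps

231 lamps


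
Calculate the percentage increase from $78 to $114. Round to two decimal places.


Find the absolute change:
|114 - 78| = 36
Divide by original and multiply by 100:
36 / 78 x 100 = 46.1538...% ≈ 46.15%

46.15%


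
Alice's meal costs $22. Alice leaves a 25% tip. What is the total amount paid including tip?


Calculate the tip:
25% of $22 = $5.50
Add tip to meal cost:
$22 + $5.50 = $27.50

$27.50


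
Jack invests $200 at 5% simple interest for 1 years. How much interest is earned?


Use the formula I = P x R x T / 100
P x R x T = 200 x 5 x 1 = 1000
I = 1000 / 100 = $10

$10


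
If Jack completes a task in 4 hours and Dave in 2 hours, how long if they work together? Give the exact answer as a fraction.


Jack's rate: 1/4 of the job per hour
Dave's rate: 1/2 of the job per hour
Combined rate: 1/4 + 1/2 = 3/4 per hour
Time = 1 / (3/4) = 4/3 hours (≈ 1.33 hours)

4/3 hours


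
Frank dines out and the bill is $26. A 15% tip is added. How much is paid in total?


Calculate the tip:
15% of $26 = $3.90
Add tip to meal cost:
$26 + $3.90 = $29.90

$29.90


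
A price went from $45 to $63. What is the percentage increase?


Find the absolute change:
|63 - 45| = 18
Divide by original and multiply by 100:
18 / 45 x 100 = 40%

40%


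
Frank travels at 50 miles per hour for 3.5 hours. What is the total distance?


Use the formula: distance = speed x time
Speed = 50 mph, Time = 3.5 hours
50 x 3.5 = 175 miles

175 miles


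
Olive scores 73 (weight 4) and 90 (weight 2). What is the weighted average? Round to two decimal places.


Weighted sum:
4 x 73 + 2 x 90 = 472
Total weight:
4 + 2 = 6
Weighted average:
472 / 6 = 78.6666... ≈ 78.67

78.67


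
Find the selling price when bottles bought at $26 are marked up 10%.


Calculate the markup amount:
10% of $26 = $2.60
Add to cost:
$26 + $2.60 = $28.60

$28.60


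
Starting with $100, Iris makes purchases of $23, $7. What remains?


Add up expenses:
$23 + $7 = $30
Subtract from budget:
$100 - $30 = $70

$70


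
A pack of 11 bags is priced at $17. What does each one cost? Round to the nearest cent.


Total cost: $17
Number of items: 11
Unit price: $17 / 11 = $1.5454... ≈ $1.55

$1.55


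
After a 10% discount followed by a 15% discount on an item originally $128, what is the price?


First discount:
10% of $128 = $12.80
Price after first discount:
$128 - $12.80 = $115.20
Second discount:
15% of $115.20 = $17.28
Final price:
$115.20 - $17.28 = $97.92

$97.92


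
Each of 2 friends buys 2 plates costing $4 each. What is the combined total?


Cost per person:
2 x $4 = $8
Group total:
2 x $8 = $16

$16


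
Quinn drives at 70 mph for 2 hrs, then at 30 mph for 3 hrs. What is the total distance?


Leg 1 distance:
70 x 2 = 140 miles
Leg 2 distance:
30 x 3 = 90 miles
Total distance:
140 + 90 = 230 miles

230 miles


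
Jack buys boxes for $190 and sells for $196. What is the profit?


Selling price = $196
Cost price = $190
Profit = selling price - cost price:
Profit = $196 - $190 = $6

$6


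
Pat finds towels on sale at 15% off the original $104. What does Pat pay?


Calculate the discount amount:
15% of $104 = $15.60
Subtract from original:
$104 - $15.60 = $88.40

$88.40


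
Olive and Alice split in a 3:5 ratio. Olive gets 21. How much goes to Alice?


Find the multiplier:
21 / 3 = 7
Apply to Alice's share:
5 x 7 = 35

35


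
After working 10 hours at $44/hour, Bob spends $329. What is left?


Calculate earnings:
10 x $44 = $440
Subtract spending:
$440 - $329 = $111

$111


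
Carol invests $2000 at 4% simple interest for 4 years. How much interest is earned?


Use the formula I = P x R x T / 100
P x R x T = 2000 x 4 x 4 = 32000
I = 32000 / 100 = $320

$320


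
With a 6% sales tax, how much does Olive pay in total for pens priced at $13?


Calculate the tax:
6% of $13 = $0.78
Add tax to price:
$13 + $0.78 = $13.78

$13.78


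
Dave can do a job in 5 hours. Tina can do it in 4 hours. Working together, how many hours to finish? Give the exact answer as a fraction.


Dave's rate: 1/5 of the job per hour
Tina's rate: 1/4 of the job per hour
Combined rate: 1/5 + 1/4 = 9/20 per hour
Time = 1 / (9/20) = 20/9 hours (≈ 2.22 hours)

20/9 hours


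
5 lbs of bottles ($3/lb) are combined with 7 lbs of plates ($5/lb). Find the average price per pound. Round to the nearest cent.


Cost of bottles:
5 x $3 = $15
Cost of plates:
7 x $5 = $35
Total cost: $15 + $35 = $50
Total weight: 12 lbs
Average: $50 / 12 = $4.1666... ≈ $4.17/lb

$4.17/lb


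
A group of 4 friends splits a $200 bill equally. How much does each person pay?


Total bill: $200
Number of people: 4
Each pays: $200 / 4 = $50

$50


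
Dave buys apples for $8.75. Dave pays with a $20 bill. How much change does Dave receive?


Start with the amount paid:
$20
Subtract the price:
$20 - $8.75 = $11.25

$11.25


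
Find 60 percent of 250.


Convert percentage to decimal:
60% = 0.6
Multiply:
250 x 0.6 = 150

150


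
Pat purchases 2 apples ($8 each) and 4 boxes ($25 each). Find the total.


Cost of apples:
2 x $8 = $16
Cost of boxes:
4 x $25 = $100
Add both:
$16 + $100 = $116

$116


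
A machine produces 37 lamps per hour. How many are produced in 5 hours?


Production rate: 37 lamps per hour
Time: 5 hours
Total: 37 x 5 = 185 lamps

185 lamps


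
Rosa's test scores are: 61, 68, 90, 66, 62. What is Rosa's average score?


Add the scores:
61 + 68 + 90 + 66 + 62 = 347
Divide by the number of tests:
347 / 5 = 69.4

69.4


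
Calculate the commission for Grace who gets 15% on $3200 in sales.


Convert rate to decimal:
15% = 0.15
Multiply by sales:
$3200 x 0.15 = $480

$480


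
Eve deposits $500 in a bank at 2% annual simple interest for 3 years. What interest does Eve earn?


Use the formula I = P x R x T / 100
P x R x T = 500 x 2 x 3 = 3000
I = 3000 / 100 = $30

$30


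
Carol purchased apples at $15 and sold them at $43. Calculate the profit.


Selling price = $43
Cost price = $15
Profit = selling price - cost price:
Profit = $43 - $15 = $28

$28


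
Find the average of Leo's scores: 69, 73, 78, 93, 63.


Add the scores:
69 + 73 + 78 + 93 + 63 = 376
Divide by the number of tests:
376 / 5 = 75.2

75.2


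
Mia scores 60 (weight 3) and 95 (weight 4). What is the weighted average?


Weighted sum:
3 x 60 + 4 x 95 = 560
Total weight:
3 + 4 = 7
Weighted average:
560 / 7 = 80

80


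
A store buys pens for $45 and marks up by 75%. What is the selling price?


Calculate the markup amount:
75% of $45 = $33.75
Add to cost:
$45 + $33.75 = $78.75

$78.75


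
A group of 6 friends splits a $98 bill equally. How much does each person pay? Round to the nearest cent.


Total bill: $98
Number of people: 6
Each pays: $98 / 6 = $16.3333... ≈ $16.33

$16.33


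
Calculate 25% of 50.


Convert percentage to decimal:
25% = 0.25
Multiply:
50 x 0.25 = 12.5

12.5


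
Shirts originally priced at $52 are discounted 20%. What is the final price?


Calculate the discount amount:
20% of $52 = $10.40
Subtract from original:
$52 - $10.40 = $41.60

$41.60


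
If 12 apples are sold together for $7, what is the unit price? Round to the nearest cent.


Total cost: $7
Number of items: 12
Unit price: $7 / 12 = $0.5833... ≈ $0.58

$0.58


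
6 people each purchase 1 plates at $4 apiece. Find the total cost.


Cost per person:
1 x $4 = $4
Group total:
6 x $4 = $24

$24


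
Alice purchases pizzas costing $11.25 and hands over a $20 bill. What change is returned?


Start with the amount paid:
$20
Subtract the price:
$20 - $11.25 = $8.75

$8.75


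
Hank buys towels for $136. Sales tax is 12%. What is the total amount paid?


Calculate the tax:
12% of $136 = $16.32
Add tax to price:
$136 + $16.32 = $152.32

$152.32


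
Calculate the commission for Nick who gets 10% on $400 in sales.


Convert rate to decimal:
10% = 0.1
Multiply by sales:
$400 x 0.1 = $40

$40


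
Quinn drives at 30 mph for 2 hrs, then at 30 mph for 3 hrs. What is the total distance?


Leg 1 distance:
30 x 2 = 60 miles
Leg 2 distance:
30 x 3 = 90 miles
Total distance:
60 + 90 = 150 miles

150 miles


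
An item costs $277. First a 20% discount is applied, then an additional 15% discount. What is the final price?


First discount:
20% of $277 = $55.40
Price after first discount:
$277 - $55.40 = $221.60
Second discount:
15% of $221.60 = $33.24
Final price:
$221.60 - $33.24 = $188.36

$188.36


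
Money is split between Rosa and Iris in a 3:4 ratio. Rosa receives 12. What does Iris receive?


Find the multiplier:
12 / 3 = 4
Apply to Iris's share:
4 x 4 = 16

16
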